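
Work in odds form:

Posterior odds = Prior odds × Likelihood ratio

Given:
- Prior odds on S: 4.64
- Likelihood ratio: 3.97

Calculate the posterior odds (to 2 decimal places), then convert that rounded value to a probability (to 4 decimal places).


Step 1: Calculate posterior odds
Posterior odds = Prior odds × LR
               = 4.64 × 3.97
               = 18.42

Step 2: Convert to probability
P(S|E) = Posterior odds / (1 + Posterior odds)
       = 18.42 / (1 + 18.42)
       = 18.42 / 19.42
       = 0.9485

The evidence increased P(S) from 0.8227 to 0.9485.


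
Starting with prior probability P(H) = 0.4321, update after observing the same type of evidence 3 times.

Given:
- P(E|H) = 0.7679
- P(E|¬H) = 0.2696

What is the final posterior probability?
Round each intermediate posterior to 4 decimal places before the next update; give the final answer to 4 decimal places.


Sequential Bayesian updating:

Initial prior: P(H) = 0.4321

Update 1:
  P(E) = 0.7679 × 0.4321 + 0.2696 × 0.5679 = 0.33180959 + 0.15310584 = 0.48491543
  P(H|E) = 0.33180959 / 0.48491543 = 0.6843

Update 2:
  P(E) = 0.7679 × 0.6843 + 0.2696 × 0.3157 = 0.52547397 + 0.08511272 = 0.61058669
  P(H|E) = 0.52547397 / 0.61058669 = 0.8606

Update 3:
  P(E) = 0.7679 × 0.8606 + 0.2696 × 0.1394 = 0.66085474 + 0.03758224 = 0.69843698
  P(H|E) = 0.66085474 / 0.69843698 = 0.9462

Final posterior: 0.9462


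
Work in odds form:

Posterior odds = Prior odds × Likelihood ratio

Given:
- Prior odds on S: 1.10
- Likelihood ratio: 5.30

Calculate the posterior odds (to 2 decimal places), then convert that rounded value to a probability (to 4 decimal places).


Step 1: Calculate posterior odds
Posterior odds = Prior odds × LR
               = 1.10 × 5.30
               = 5.83

Step 2: Convert to probability
P(S|E) = Posterior odds / (1 + Posterior odds)
       = 5.83 / (1 + 5.83)
       = 5.83 / 6.83
       = 0.8536

The evidence increased P(S) from 0.5238 to 0.8536.


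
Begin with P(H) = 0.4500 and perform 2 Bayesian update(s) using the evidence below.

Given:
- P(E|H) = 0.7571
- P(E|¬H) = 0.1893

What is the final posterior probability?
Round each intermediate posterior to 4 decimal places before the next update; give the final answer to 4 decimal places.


Sequential Bayesian updating:

Initial prior: P(H) = 0.4500

Update 1:
  P(E) = 0.7571 × 0.4500 + 0.1893 × 0.5500 = 0.34069500 + 0.10411500 = 0.44481000
  P(H|E) = 0.34069500 / 0.44481000 = 0.7659

Update 2:
  P(E) = 0.7571 × 0.7659 + 0.1893 × 0.2341 = 0.57986289 + 0.04431513 = 0.62417802
  P(H|E) = 0.57986289 / 0.62417802 = 0.9290

Final posterior: 0.9290


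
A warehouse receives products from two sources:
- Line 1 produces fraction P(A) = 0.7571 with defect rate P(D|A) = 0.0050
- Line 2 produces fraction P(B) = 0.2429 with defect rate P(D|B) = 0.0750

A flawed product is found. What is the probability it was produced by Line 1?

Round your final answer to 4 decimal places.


Let A = from Line 1, D = flawed

Given:
- P(A) = 0.7571, P(B) = 0.2429
- P(D|A) = 0.0050, P(D|B) = 0.0750

Step 1: Find P(D)
P(D) = P(D|A)P(A) + P(D|B)P(B)
     = 0.0050 × 0.7571 + 0.0750 × 0.2429
     = 0.00378550 + 0.01821750
     = 0.02200300

Step 2: Apply Bayes' theorem
P(A|D) = P(D|A)P(A) / P(D)
       = 0.00378550 / 0.02200300
       = 0.1720


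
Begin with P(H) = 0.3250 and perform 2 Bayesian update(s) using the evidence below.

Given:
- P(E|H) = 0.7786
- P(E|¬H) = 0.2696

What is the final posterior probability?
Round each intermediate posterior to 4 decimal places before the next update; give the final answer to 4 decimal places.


Sequential Bayesian updating:

Initial prior: P(H) = 0.3250

Update 1:
  P(E) = 0.7786 × 0.3250 + 0.2696 × 0.6750 = 0.25304500 + 0.18198000 = 0.43502500
  P(H|E) = 0.25304500 / 0.43502500 = 0.5817

Update 2:
  P(E) = 0.7786 × 0.5817 + 0.2696 × 0.4183 = 0.45291162 + 0.11277368 = 0.56568530
  P(H|E) = 0.45291162 / 0.56568530 = 0.8006

Final posterior: 0.8006


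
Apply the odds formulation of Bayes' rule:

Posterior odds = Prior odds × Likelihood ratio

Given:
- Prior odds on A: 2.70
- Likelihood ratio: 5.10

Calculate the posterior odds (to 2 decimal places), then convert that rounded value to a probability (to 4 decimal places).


Step 1: Calculate posterior odds
Posterior odds = Prior odds × LR
               = 2.70 × 5.10
               = 13.77

Step 2: Convert to probability
P(A|E) = Posterior odds / (1 + Posterior odds)
       = 13.77 / (1 + 13.77)
       = 13.77 / 14.77
       = 0.9323

The evidence increased P(A) from 0.7297 to 0.9323.


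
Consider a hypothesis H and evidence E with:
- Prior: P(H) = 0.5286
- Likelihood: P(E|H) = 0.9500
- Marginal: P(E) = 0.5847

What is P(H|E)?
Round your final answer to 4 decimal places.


Using Bayes' theorem:

P(H|E) = P(E|H) × P(H) / P(E)
       = 0.9500 × 0.5286 / 0.5847
       = 0.50217000 / 0.5847
       = 0.8589

The evidence strengthens our belief in H.
Prior: 0.5286 → Posterior: 0.8589


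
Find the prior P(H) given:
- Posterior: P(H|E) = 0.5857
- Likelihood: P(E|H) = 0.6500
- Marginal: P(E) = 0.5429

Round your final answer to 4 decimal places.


From Bayes' theorem: P(H|E) = P(E|H) × P(H) / P(E)

Rearranging for P(H):
P(H) = P(H|E) × P(E) / P(E|H)
     = 0.5857 × 0.5429 / 0.6500
     = 0.31797653 / 0.6500
     = 0.4892


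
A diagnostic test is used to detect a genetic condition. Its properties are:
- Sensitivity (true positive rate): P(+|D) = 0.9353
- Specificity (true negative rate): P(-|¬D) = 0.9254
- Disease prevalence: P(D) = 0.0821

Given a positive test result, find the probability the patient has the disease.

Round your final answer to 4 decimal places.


Let D = has disease, + = positive test

Given:
- P(D) = 0.0821 (prevalence)
- P(+|D) = 0.9353 (sensitivity)
- P(-|¬D) = 0.9254 (specificity)
- P(+|¬D) = 0.0746 (false positive rate = 1 - specificity)

Step 1: Find P(+)
P(+) = P(+|D)P(D) + P(+|¬D)P(¬D)
     = 0.9353 × 0.0821 + 0.0746 × 0.9179
     = 0.07678813 + 0.06847534
     = 0.14526347

Step 2: Apply Bayes' theorem for P(D|+)
P(D|+) = P(+|D)P(D) / P(+)
       = 0.07678813 / 0.14526347
       = 0.5286


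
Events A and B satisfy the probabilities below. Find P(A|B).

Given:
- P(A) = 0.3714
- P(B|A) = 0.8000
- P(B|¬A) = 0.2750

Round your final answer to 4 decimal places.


Bayes' theorem: P(A|B) = P(B|A) × P(A) / P(B)

Step 1: Calculate P(B) using law of total probability
P(B) = P(B|A)P(A) + P(B|¬A)P(¬A)
     = 0.8000 × 0.3714 + 0.2750 × 0.6286
     = 0.29712000 + 0.17286500
     = 0.46998500

Step 2: Apply Bayes' theorem
P(A|B) = P(B|A) × P(A) / P(B)
       = 0.29712000 / 0.46998500
       = 0.6322


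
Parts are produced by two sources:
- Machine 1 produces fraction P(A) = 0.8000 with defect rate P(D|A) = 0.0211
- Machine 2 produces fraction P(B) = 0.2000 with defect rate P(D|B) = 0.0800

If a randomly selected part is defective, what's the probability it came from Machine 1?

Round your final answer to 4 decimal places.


Let A = from Machine 1, D = defective

Given:
- P(A) = 0.8000, P(B) = 0.2000
- P(D|A) = 0.0211, P(D|B) = 0.0800

Step 1: Find P(D)
P(D) = P(D|A)P(A) + P(D|B)P(B)
     = 0.0211 × 0.8000 + 0.0800 × 0.2000
     = 0.01688000 + 0.01600000
     = 0.03288000

Step 2: Apply Bayes' theorem
P(A|D) = P(D|A)P(A) / P(D)
       = 0.01688000 / 0.03288000
       = 0.5134


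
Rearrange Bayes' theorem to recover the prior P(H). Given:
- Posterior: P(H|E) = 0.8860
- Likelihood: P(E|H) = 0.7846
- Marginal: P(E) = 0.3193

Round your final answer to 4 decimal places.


From Bayes' theorem: P(H|E) = P(E|H) × P(H) / P(E)

Rearranging for P(H):
P(H) = P(H|E) × P(E) / P(E|H)
     = 0.8860 × 0.3193 / 0.7846
     = 0.28289980 / 0.7846
     = 0.3606


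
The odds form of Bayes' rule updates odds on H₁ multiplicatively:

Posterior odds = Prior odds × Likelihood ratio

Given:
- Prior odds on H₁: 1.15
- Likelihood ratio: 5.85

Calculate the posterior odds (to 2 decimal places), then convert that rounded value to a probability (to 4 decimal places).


Step 1: Calculate posterior odds
Posterior odds = Prior odds × LR
               = 1.15 × 5.85
               = 6.73

Step 2: Convert to probability
P(H₁|E) = Posterior odds / (1 + Posterior odds)
       = 6.73 / (1 + 6.73)
       = 6.73 / 7.73
       = 0.8706

The evidence increased P(H₁) from 0.5349 to 0.8706.


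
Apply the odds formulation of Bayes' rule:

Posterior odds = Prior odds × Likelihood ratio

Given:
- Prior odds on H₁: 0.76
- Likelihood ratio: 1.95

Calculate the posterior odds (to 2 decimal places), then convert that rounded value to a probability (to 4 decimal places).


Step 1: Calculate posterior odds
Posterior odds = Prior odds × LR
               = 0.76 × 1.95
               = 1.48

Step 2: Convert to probability
P(H₁|E) = Posterior odds / (1 + Posterior odds)
       = 1.48 / (1 + 1.48)
       = 1.48 / 2.48
       = 0.5968

The evidence increased P(H₁) from 0.4318 to 0.5968.


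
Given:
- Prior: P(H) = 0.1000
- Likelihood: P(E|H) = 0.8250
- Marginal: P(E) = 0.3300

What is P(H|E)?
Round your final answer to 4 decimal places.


Using Bayes' theorem:

P(H|E) = P(E|H) × P(H) / P(E)
       = 0.8250 × 0.1000 / 0.3300
       = 0.08250000 / 0.3300
       = 0.2500

The evidence strengthens our belief in H.
Prior: 0.1000 → Posterior: 0.2500


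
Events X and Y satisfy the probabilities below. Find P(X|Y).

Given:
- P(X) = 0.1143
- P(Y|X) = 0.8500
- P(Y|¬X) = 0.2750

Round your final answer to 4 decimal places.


Bayes' theorem: P(X|Y) = P(Y|X) × P(X) / P(Y)

Step 1: Calculate P(Y) using law of total probability
P(Y) = P(Y|X)P(X) + P(Y|¬X)P(¬X)
     = 0.8500 × 0.1143 + 0.2750 × 0.8857
     = 0.09715500 + 0.24356750
     = 0.34072250

Step 2: Apply Bayes' theorem
P(X|Y) = P(Y|X) × P(X) / P(Y)
       = 0.09715500 / 0.34072250
       = 0.2851


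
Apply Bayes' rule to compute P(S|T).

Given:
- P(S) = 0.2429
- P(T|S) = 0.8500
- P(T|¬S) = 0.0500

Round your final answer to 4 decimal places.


Bayes' theorem: P(S|T) = P(T|S) × P(S) / P(T)

Step 1: Calculate P(T) using law of total probability
P(T) = P(T|S)P(S) + P(T|¬S)P(¬S)
     = 0.8500 × 0.2429 + 0.0500 × 0.7571
     = 0.20646500 + 0.03785500
     = 0.24432000

Step 2: Apply Bayes' theorem
P(S|T) = P(T|S) × P(S) / P(T)
       = 0.20646500 / 0.24432000
       = 0.8451


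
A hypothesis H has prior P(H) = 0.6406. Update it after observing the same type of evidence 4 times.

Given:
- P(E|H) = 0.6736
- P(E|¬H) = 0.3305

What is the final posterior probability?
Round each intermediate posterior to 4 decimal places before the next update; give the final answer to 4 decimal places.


Sequential Bayesian updating:

Initial prior: P(H) = 0.6406

Update 1:
  P(E) = 0.6736 × 0.6406 + 0.3305 × 0.3594 = 0.43150816 + 0.11878170 = 0.55028986
  P(H|E) = 0.43150816 / 0.55028986 = 0.7841

Update 2:
  P(E) = 0.6736 × 0.7841 + 0.3305 × 0.2159 = 0.52816976 + 0.07135495 = 0.59952471
  P(H|E) = 0.52816976 / 0.59952471 = 0.8810

Update 3:
  P(E) = 0.6736 × 0.8810 + 0.3305 × 0.1190 = 0.59344160 + 0.03932950 = 0.63277110
  P(H|E) = 0.59344160 / 0.63277110 = 0.9378

Update 4:
  P(E) = 0.6736 × 0.9378 + 0.3305 × 0.0622 = 0.63170208 + 0.02055710 = 0.65225918
  P(H|E) = 0.63170208 / 0.65225918 = 0.9685

Final posterior: 0.9685


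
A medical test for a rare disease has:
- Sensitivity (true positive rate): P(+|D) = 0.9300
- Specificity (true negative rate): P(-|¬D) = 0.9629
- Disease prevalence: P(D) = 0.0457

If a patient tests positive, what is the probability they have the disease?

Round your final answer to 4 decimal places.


Let D = has disease, + = positive test

Given:
- P(D) = 0.0457 (prevalence)
- P(+|D) = 0.9300 (sensitivity)
- P(-|¬D) = 0.9629 (specificity)
- P(+|¬D) = 0.0371 (false positive rate = 1 - specificity)

Step 1: Find P(+)
P(+) = P(+|D)P(D) + P(+|¬D)P(¬D)
     = 0.9300 × 0.0457 + 0.0371 × 0.9543
     = 0.04250100 + 0.03540453
     = 0.07790553

Step 2: Apply Bayes' theorem for P(D|+)
P(D|+) = P(+|D)P(D) / P(+)
       = 0.04250100 / 0.07790553
       = 0.5455


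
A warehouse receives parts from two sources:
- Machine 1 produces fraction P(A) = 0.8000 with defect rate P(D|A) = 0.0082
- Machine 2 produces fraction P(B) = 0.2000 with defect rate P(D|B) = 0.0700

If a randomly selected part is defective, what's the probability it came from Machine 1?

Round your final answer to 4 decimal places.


Let A = from Machine 1, D = defective

Given:
- P(A) = 0.8000, P(B) = 0.2000
- P(D|A) = 0.0082, P(D|B) = 0.0700

Step 1: Find P(D)
P(D) = P(D|A)P(A) + P(D|B)P(B)
     = 0.0082 × 0.8000 + 0.0700 × 0.2000
     = 0.00656000 + 0.01400000
     = 0.02056000

Step 2: Apply Bayes' theorem
P(A|D) = P(D|A)P(A) / P(D)
       = 0.00656000 / 0.02056000
       = 0.3191


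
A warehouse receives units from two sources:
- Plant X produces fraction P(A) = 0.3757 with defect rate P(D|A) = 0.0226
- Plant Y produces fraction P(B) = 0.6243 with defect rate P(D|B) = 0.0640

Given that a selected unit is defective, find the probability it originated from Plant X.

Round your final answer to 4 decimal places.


Let A = from Plant X, D = defective

Given:
- P(A) = 0.3757, P(B) = 0.6243
- P(D|A) = 0.0226, P(D|B) = 0.0640

Step 1: Find P(D)
P(D) = P(D|A)P(A) + P(D|B)P(B)
     = 0.0226 × 0.3757 + 0.0640 × 0.6243
     = 0.00849082 + 0.03995520
     = 0.04844602

Step 2: Apply Bayes' theorem
P(A|D) = P(D|A)P(A) / P(D)
       = 0.00849082 / 0.04844602
       = 0.1753


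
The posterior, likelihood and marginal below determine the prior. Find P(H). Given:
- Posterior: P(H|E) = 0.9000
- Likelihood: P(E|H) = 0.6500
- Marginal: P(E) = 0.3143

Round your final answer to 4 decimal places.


From Bayes' theorem: P(H|E) = P(E|H) × P(H) / P(E)

Rearranging for P(H):
P(H) = P(H|E) × P(E) / P(E|H)
     = 0.9000 × 0.3143 / 0.6500
     = 0.28287000 / 0.6500
     = 0.4352


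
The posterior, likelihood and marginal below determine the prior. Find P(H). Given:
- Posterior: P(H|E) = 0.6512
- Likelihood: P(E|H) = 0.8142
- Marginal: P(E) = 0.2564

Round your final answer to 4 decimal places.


From Bayes' theorem: P(H|E) = P(E|H) × P(H) / P(E)

Rearranging for P(H):
P(H) = P(H|E) × P(E) / P(E|H)
     = 0.6512 × 0.2564 / 0.8142
     = 0.16696768 / 0.8142
     = 0.2051


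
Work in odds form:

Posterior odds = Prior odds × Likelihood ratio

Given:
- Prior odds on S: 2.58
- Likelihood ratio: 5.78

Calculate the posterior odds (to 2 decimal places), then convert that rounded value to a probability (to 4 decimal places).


Step 1: Calculate posterior odds
Posterior odds = Prior odds × LR
               = 2.58 × 5.78
               = 14.91

Step 2: Convert to probability
P(S|E) = Posterior odds / (1 + Posterior odds)
       = 14.91 / (1 + 14.91)
       = 14.91 / 15.91
       = 0.9371

The evidence increased P(S) from 0.7207 to 0.9371.


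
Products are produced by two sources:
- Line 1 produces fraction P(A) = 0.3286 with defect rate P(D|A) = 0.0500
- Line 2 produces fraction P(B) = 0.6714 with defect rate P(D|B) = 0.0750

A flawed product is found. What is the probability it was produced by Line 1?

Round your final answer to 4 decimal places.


Let A = from Line 1, D = flawed

Given:
- P(A) = 0.3286, P(B) = 0.6714
- P(D|A) = 0.0500, P(D|B) = 0.0750

Step 1: Find P(D)
P(D) = P(D|A)P(A) + P(D|B)P(B)
     = 0.0500 × 0.3286 + 0.0750 × 0.6714
     = 0.01643000 + 0.05035500
     = 0.06678500

Step 2: Apply Bayes' theorem
P(A|D) = P(D|A)P(A) / P(D)
       = 0.01643000 / 0.06678500
       = 0.2460


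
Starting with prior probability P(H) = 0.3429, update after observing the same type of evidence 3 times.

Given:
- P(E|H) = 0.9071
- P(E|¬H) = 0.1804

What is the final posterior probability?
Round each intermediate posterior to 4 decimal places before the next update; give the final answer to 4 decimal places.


Sequential Bayesian updating:

Initial prior: P(H) = 0.3429

Update 1:
  P(E) = 0.9071 × 0.3429 + 0.1804 × 0.6571 = 0.31104459 + 0.11854084 = 0.42958543
  P(H|E) = 0.31104459 / 0.42958543 = 0.7241

Update 2:
  P(E) = 0.9071 × 0.7241 + 0.1804 × 0.2759 = 0.65683111 + 0.04977236 = 0.70660347
  P(H|E) = 0.65683111 / 0.70660347 = 0.9296

Update 3:
  P(E) = 0.9071 × 0.9296 + 0.1804 × 0.0704 = 0.84324016 + 0.01270016 = 0.85594032
  P(H|E) = 0.84324016 / 0.85594032 = 0.9852

Final posterior: 0.9852


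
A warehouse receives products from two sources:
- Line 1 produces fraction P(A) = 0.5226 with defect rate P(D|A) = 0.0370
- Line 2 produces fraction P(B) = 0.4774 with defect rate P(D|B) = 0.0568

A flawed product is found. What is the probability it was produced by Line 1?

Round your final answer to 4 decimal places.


Let A = from Line 1, D = flawed

Given:
- P(A) = 0.5226, P(B) = 0.4774
- P(D|A) = 0.0370, P(D|B) = 0.0568

Step 1: Find P(D)
P(D) = P(D|A)P(A) + P(D|B)P(B)
     = 0.0370 × 0.5226 + 0.0568 × 0.4774
     = 0.01933620 + 0.02711632
     = 0.04645252

Step 2: Apply Bayes' theorem
P(A|D) = P(D|A)P(A) / P(D)
       = 0.01933620 / 0.04645252
       = 0.4163


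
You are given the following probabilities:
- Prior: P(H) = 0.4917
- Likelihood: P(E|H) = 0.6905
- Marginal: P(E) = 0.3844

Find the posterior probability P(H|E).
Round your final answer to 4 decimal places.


Using Bayes' theorem:

P(H|E) = P(E|H) × P(H) / P(E)
       = 0.6905 × 0.4917 / 0.3844
       = 0.33951885 / 0.3844
       = 0.8832

The evidence strengthens our belief in H.
Prior: 0.4917 → Posterior: 0.8832


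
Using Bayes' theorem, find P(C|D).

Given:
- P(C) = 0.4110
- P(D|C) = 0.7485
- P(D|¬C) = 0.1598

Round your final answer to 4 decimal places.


Bayes' theorem: P(C|D) = P(D|C) × P(C) / P(D)

Step 1: Calculate P(D) using law of total probability
P(D) = P(D|C)P(C) + P(D|¬C)P(¬C)
     = 0.7485 × 0.4110 + 0.1598 × 0.5890
     = 0.30763350 + 0.09412220
     = 0.40175570

Step 2: Apply Bayes' theorem
P(C|D) = P(D|C) × P(C) / P(D)
       = 0.30763350 / 0.40175570
       = 0.7657


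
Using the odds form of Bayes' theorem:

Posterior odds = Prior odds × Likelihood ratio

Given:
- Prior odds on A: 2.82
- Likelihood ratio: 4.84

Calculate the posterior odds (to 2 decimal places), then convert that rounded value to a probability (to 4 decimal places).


Step 1: Calculate posterior odds
Posterior odds = Prior odds × LR
               = 2.82 × 4.84
               = 13.65

Step 2: Convert to probability
P(A|E) = Posterior odds / (1 + Posterior odds)
       = 13.65 / (1 + 13.65)
       = 13.65 / 14.65
       = 0.9317

The evidence increased P(A) from 0.7382 to 0.9317.


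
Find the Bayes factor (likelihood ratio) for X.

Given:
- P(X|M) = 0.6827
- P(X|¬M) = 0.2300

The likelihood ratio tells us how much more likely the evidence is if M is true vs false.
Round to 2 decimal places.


Likelihood Ratio (LR) = P(X|M) / P(X|¬M)

LR = 0.6827 / 0.2300
   = 2.97

The evidence is 2.97 times more likely if M is true than if M is false.
LR > 1, so observing X raises the odds in favor of M.


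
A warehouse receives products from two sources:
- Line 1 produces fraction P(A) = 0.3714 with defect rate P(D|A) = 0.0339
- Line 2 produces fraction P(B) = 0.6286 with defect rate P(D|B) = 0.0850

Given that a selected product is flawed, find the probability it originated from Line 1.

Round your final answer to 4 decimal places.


Let A = from Line 1, D = flawed

Given:
- P(A) = 0.3714, P(B) = 0.6286
- P(D|A) = 0.0339, P(D|B) = 0.0850

Step 1: Find P(D)
P(D) = P(D|A)P(A) + P(D|B)P(B)
     = 0.0339 × 0.3714 + 0.0850 × 0.6286
     = 0.01259046 + 0.05343100
     = 0.06602146

Step 2: Apply Bayes' theorem
P(A|D) = P(D|A)P(A) / P(D)
       = 0.01259046 / 0.06602146
       = 0.1907


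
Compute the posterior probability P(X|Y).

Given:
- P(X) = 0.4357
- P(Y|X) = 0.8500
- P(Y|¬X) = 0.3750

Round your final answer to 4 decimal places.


Bayes' theorem: P(X|Y) = P(Y|X) × P(X) / P(Y)

Step 1: Calculate P(Y) using law of total probability
P(Y) = P(Y|X)P(X) + P(Y|¬X)P(¬X)
     = 0.8500 × 0.4357 + 0.3750 × 0.5643
     = 0.37034500 + 0.21161250
     = 0.58195750

Step 2: Apply Bayes' theorem
P(X|Y) = P(Y|X) × P(X) / P(Y)
       = 0.37034500 / 0.58195750
       = 0.6364


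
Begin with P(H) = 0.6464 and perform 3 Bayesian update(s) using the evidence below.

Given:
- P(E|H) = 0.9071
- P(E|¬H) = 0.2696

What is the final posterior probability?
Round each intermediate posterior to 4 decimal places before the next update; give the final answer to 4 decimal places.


Sequential Bayesian updating:

Initial prior: P(H) = 0.6464

Update 1:
  P(E) = 0.9071 × 0.6464 + 0.2696 × 0.3536 = 0.58634944 + 0.09533056 = 0.68168000
  P(H|E) = 0.58634944 / 0.68168000 = 0.8602

Update 2:
  P(E) = 0.9071 × 0.8602 + 0.2696 × 0.1398 = 0.78028742 + 0.03769008 = 0.81797750
  P(H|E) = 0.78028742 / 0.81797750 = 0.9539

Update 3:
  P(E) = 0.9071 × 0.9539 + 0.2696 × 0.0461 = 0.86528269 + 0.01242856 = 0.87771125
  P(H|E) = 0.86528269 / 0.87771125 = 0.9858

Final posterior: 0.9858


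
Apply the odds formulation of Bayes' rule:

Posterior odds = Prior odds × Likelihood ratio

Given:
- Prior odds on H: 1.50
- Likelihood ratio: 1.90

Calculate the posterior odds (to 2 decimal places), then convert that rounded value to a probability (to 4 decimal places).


Step 1: Calculate posterior odds
Posterior odds = Prior odds × LR
               = 1.50 × 1.90
               = 2.85

Step 2: Convert to probability
P(H|E) = Posterior odds / (1 + Posterior odds)
       = 2.85 / (1 + 2.85)
       = 2.85 / 3.85
       = 0.7403

The evidence increased P(H) from 0.6000 to 0.7403.


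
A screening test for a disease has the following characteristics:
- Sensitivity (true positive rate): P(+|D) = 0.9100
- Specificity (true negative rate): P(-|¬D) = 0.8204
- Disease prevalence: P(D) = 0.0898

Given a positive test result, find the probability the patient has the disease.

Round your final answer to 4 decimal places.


Let D = has disease, + = positive test

Given:
- P(D) = 0.0898 (prevalence)
- P(+|D) = 0.9100 (sensitivity)
- P(-|¬D) = 0.8204 (specificity)
- P(+|¬D) = 0.1796 (false positive rate = 1 - specificity)

Step 1: Find P(+)
P(+) = P(+|D)P(D) + P(+|¬D)P(¬D)
     = 0.9100 × 0.0898 + 0.1796 × 0.9102
     = 0.08171800 + 0.16347192
     = 0.24518992

Step 2: Apply Bayes' theorem for P(D|+)
P(D|+) = P(+|D)P(D) / P(+)
       = 0.08171800 / 0.24518992
       = 0.3333


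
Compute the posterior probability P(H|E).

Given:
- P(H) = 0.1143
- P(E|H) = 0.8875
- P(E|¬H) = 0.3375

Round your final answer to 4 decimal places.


Bayes' theorem: P(H|E) = P(E|H) × P(H) / P(E)

Step 1: Calculate P(E) using law of total probability
P(E) = P(E|H)P(H) + P(E|¬H)P(¬H)
     = 0.8875 × 0.1143 + 0.3375 × 0.8857
     = 0.10144125 + 0.29892375
     = 0.40036500

Step 2: Apply Bayes' theorem
P(H|E) = P(E|H) × P(H) / P(E)
       = 0.10144125 / 0.40036500
       = 0.2534


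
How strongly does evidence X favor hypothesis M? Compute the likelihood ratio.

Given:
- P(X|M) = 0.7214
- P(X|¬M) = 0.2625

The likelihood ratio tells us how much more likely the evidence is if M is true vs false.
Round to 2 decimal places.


Likelihood Ratio (LR) = P(X|M) / P(X|¬M)

LR = 0.7214 / 0.2625
   = 2.75

The evidence is 2.75 times more likely if M is true than if M is false.
LR > 1, so observing X raises the odds in favor of M.


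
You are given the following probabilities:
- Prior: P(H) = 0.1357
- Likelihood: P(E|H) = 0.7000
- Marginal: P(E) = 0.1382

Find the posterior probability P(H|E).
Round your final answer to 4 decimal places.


Using Bayes' theorem:

P(H|E) = P(E|H) × P(H) / P(E)
       = 0.7000 × 0.1357 / 0.1382
       = 0.09499000 / 0.1382
       = 0.6873

The evidence strengthens our belief in H.
Prior: 0.1357 → Posterior: 0.6873


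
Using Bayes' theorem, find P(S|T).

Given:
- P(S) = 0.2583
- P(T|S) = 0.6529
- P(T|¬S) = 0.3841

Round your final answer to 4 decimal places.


Bayes' theorem: P(S|T) = P(T|S) × P(S) / P(T)

Step 1: Calculate P(T) using law of total probability
P(T) = P(T|S)P(S) + P(T|¬S)P(¬S)
     = 0.6529 × 0.2583 + 0.3841 × 0.7417
     = 0.16864407 + 0.28488697
     = 0.45353104

Step 2: Apply Bayes' theorem
P(S|T) = P(T|S) × P(S) / P(T)
       = 0.16864407 / 0.45353104
       = 0.3718


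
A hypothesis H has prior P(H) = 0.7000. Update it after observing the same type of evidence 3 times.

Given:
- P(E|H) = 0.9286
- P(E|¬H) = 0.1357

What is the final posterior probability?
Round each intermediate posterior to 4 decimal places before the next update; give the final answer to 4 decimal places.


Sequential Bayesian updating:

Initial prior: P(H) = 0.7000

Update 1:
  P(E) = 0.9286 × 0.7000 + 0.1357 × 0.3000 = 0.65002000 + 0.04071000 = 0.69073000
  P(H|E) = 0.65002000 / 0.69073000 = 0.9411

Update 2:
  P(E) = 0.9286 × 0.9411 + 0.1357 × 0.0589 = 0.87390546 + 0.00799273 = 0.88189819
  P(H|E) = 0.87390546 / 0.88189819 = 0.9909

Update 3:
  P(E) = 0.9286 × 0.9909 + 0.1357 × 0.0091 = 0.92014974 + 0.00123487 = 0.92138461
  P(H|E) = 0.92014974 / 0.92138461 = 0.9987

Final posterior: 0.9987


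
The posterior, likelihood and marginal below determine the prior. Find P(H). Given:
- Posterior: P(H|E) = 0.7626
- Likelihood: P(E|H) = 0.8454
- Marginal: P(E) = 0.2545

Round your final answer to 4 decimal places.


From Bayes' theorem: P(H|E) = P(E|H) × P(H) / P(E)

Rearranging for P(H):
P(H) = P(H|E) × P(E) / P(E|H)
     = 0.7626 × 0.2545 / 0.8454
     = 0.19408170 / 0.8454
     = 0.2296


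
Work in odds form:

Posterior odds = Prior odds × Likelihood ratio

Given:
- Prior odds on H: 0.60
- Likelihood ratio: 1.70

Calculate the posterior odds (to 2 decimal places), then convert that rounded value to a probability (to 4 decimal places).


Step 1: Calculate posterior odds
Posterior odds = Prior odds × LR
               = 0.60 × 1.70
               = 1.02

Step 2: Convert to probability
P(H|E) = Posterior odds / (1 + Posterior odds)
       = 1.02 / (1 + 1.02)
       = 1.02 / 2.02
       = 0.5050

The evidence increased P(H) from 0.3750 to 0.5050.


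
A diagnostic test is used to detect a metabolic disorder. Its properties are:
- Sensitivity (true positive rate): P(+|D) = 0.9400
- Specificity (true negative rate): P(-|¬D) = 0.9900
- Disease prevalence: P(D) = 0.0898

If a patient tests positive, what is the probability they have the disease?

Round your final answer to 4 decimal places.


Let D = has disease, + = positive test

Given:
- P(D) = 0.0898 (prevalence)
- P(+|D) = 0.9400 (sensitivity)
- P(-|¬D) = 0.9900 (specificity)
- P(+|¬D) = 0.0100 (false positive rate = 1 - specificity)

Step 1: Find P(+)
P(+) = P(+|D)P(D) + P(+|¬D)P(¬D)
     = 0.9400 × 0.0898 + 0.0100 × 0.9102
     = 0.08441200 + 0.00910200
     = 0.09351400

Step 2: Apply Bayes' theorem for P(D|+)
P(D|+) = P(+|D)P(D) / P(+)
       = 0.08441200 / 0.09351400
       = 0.9027


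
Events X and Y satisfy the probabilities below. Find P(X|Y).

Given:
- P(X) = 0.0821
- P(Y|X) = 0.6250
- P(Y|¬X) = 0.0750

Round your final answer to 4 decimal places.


Bayes' theorem: P(X|Y) = P(Y|X) × P(X) / P(Y)

Step 1: Calculate P(Y) using law of total probability
P(Y) = P(Y|X)P(X) + P(Y|¬X)P(¬X)
     = 0.6250 × 0.0821 + 0.0750 × 0.9179
     = 0.05131250 + 0.06884250
     = 0.12015500

Step 2: Apply Bayes' theorem
P(X|Y) = P(Y|X) × P(X) / P(Y)
       = 0.05131250 / 0.12015500
       = 0.4271


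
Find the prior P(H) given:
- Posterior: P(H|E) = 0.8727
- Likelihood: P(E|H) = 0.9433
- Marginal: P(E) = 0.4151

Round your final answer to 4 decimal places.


From Bayes' theorem: P(H|E) = P(E|H) × P(H) / P(E)

Rearranging for P(H):
P(H) = P(H|E) × P(E) / P(E|H)
     = 0.8727 × 0.4151 / 0.9433
     = 0.36225777 / 0.9433
     = 0.3840


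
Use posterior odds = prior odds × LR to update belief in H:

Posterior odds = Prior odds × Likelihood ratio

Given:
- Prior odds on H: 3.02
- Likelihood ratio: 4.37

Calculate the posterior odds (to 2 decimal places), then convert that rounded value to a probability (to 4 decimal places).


Step 1: Calculate posterior odds
Posterior odds = Prior odds × LR
               = 3.02 × 4.37
               = 13.20

Step 2: Convert to probability
P(H|E) = Posterior odds / (1 + Posterior odds)
       = 13.20 / (1 + 13.20)
       = 13.20 / 14.20
       = 0.9296

The evidence increased P(H) from 0.7512 to 0.9296.


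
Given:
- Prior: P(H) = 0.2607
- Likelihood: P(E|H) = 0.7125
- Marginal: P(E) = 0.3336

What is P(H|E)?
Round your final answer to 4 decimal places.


Using Bayes' theorem:

P(H|E) = P(E|H) × P(H) / P(E)
       = 0.7125 × 0.2607 / 0.3336
       = 0.18574875 / 0.3336
       = 0.5568

The evidence strengthens our belief in H.
Prior: 0.2607 → Posterior: 0.5568


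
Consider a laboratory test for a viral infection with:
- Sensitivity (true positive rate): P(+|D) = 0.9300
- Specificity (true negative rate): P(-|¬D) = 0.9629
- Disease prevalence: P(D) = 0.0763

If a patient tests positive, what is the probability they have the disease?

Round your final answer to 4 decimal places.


Let D = has disease, + = positive test

Given:
- P(D) = 0.0763 (prevalence)
- P(+|D) = 0.9300 (sensitivity)
- P(-|¬D) = 0.9629 (specificity)
- P(+|¬D) = 0.0371 (false positive rate = 1 - specificity)

Step 1: Find P(+)
P(+) = P(+|D)P(D) + P(+|¬D)P(¬D)
     = 0.9300 × 0.0763 + 0.0371 × 0.9237
     = 0.07095900 + 0.03426927
     = 0.10522827

Step 2: Apply Bayes' theorem for P(D|+)
P(D|+) = P(+|D)P(D) / P(+)
       = 0.07095900 / 0.10522827
       = 0.6743


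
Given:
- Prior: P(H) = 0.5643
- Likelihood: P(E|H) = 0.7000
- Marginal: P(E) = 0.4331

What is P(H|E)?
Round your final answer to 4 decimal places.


Using Bayes' theorem:

P(H|E) = P(E|H) × P(H) / P(E)
       = 0.7000 × 0.5643 / 0.4331
       = 0.39501000 / 0.4331
       = 0.9121

The evidence strengthens our belief in H.
Prior: 0.5643 → Posterior: 0.9121


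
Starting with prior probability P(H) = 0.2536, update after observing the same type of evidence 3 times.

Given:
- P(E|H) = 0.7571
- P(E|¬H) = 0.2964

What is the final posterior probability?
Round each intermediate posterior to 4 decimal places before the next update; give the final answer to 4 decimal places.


Sequential Bayesian updating:

Initial prior: P(H) = 0.2536

Update 1:
  P(E) = 0.7571 × 0.2536 + 0.2964 × 0.7464 = 0.19200056 + 0.22123296 = 0.41323352
  P(H|E) = 0.19200056 / 0.41323352 = 0.4646

Update 2:
  P(E) = 0.7571 × 0.4646 + 0.2964 × 0.5354 = 0.35174866 + 0.15869256 = 0.51044122
  P(H|E) = 0.35174866 / 0.51044122 = 0.6891

Update 3:
  P(E) = 0.7571 × 0.6891 + 0.2964 × 0.3109 = 0.52171761 + 0.09215076 = 0.61386837
  P(H|E) = 0.52171761 / 0.61386837 = 0.8499

Final posterior: 0.8499


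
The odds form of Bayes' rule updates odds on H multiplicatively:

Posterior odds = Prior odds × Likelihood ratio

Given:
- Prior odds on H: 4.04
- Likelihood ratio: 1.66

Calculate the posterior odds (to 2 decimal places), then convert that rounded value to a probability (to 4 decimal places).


Step 1: Calculate posterior odds
Posterior odds = Prior odds × LR
               = 4.04 × 1.66
               = 6.71

Step 2: Convert to probability
P(H|E) = Posterior odds / (1 + Posterior odds)
       = 6.71 / (1 + 6.71)
       = 6.71 / 7.71
       = 0.8703

The evidence increased P(H) from 0.8016 to 0.8703.


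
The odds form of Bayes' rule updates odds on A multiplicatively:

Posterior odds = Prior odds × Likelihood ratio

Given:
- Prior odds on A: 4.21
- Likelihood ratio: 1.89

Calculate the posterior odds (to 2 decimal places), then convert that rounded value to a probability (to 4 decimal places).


Step 1: Calculate posterior odds
Posterior odds = Prior odds × LR
               = 4.21 × 1.89
               = 7.96

Step 2: Convert to probability
P(A|E) = Posterior odds / (1 + Posterior odds)
       = 7.96 / (1 + 7.96)
       = 7.96 / 8.96
       = 0.8884

The evidence increased P(A) from 0.8081 to 0.8884.


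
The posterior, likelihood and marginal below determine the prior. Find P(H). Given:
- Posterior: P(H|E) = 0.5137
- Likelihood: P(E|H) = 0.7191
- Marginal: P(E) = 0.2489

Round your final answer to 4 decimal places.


From Bayes' theorem: P(H|E) = P(E|H) × P(H) / P(E)

Rearranging for P(H):
P(H) = P(H|E) × P(E) / P(E|H)
     = 0.5137 × 0.2489 / 0.7191
     = 0.12785993 / 0.7191
     = 0.1778


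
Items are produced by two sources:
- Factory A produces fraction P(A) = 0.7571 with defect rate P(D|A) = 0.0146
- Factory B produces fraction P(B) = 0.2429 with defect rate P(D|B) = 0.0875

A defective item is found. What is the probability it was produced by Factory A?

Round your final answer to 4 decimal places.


Let A = from Factory A, D = defective

Given:
- P(A) = 0.7571, P(B) = 0.2429
- P(D|A) = 0.0146, P(D|B) = 0.0875

Step 1: Find P(D)
P(D) = P(D|A)P(A) + P(D|B)P(B)
     = 0.0146 × 0.7571 + 0.0875 × 0.2429
     = 0.01105366 + 0.02125375
     = 0.03230741

Step 2: Apply Bayes' theorem
P(A|D) = P(D|A)P(A) / P(D)
       = 0.01105366 / 0.03230741
       = 0.3421


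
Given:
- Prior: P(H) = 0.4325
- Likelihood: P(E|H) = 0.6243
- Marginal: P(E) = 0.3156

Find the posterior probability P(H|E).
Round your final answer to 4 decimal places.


Using Bayes' theorem:

P(H|E) = P(E|H) × P(H) / P(E)
       = 0.6243 × 0.4325 / 0.3156
       = 0.27000975 / 0.3156
       = 0.8555

The evidence strengthens our belief in H.
Prior: 0.4325 → Posterior: 0.8555


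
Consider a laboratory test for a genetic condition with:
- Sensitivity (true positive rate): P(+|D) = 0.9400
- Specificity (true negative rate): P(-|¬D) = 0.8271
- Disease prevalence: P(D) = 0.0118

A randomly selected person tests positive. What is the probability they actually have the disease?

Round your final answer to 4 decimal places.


Let D = has disease, + = positive test

Given:
- P(D) = 0.0118 (prevalence)
- P(+|D) = 0.9400 (sensitivity)
- P(-|¬D) = 0.8271 (specificity)
- P(+|¬D) = 0.1729 (false positive rate = 1 - specificity)

Step 1: Find P(+)
P(+) = P(+|D)P(D) + P(+|¬D)P(¬D)
     = 0.9400 × 0.0118 + 0.1729 × 0.9882
     = 0.01109200 + 0.17085978
     = 0.18195178

Step 2: Apply Bayes' theorem for P(D|+)
P(D|+) = P(+|D)P(D) / P(+)
       = 0.01109200 / 0.18195178
       = 0.0610


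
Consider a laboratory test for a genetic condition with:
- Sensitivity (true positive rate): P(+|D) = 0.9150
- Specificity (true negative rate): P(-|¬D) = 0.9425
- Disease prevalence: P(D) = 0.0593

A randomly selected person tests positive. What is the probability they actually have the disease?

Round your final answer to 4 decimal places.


Let D = has disease, + = positive test

Given:
- P(D) = 0.0593 (prevalence)
- P(+|D) = 0.9150 (sensitivity)
- P(-|¬D) = 0.9425 (specificity)
- P(+|¬D) = 0.0575 (false positive rate = 1 - specificity)

Step 1: Find P(+)
P(+) = P(+|D)P(D) + P(+|¬D)P(¬D)
     = 0.9150 × 0.0593 + 0.0575 × 0.9407
     = 0.05425950 + 0.05409025
     = 0.10834975

Step 2: Apply Bayes' theorem for P(D|+)
P(D|+) = P(+|D)P(D) / P(+)
       = 0.05425950 / 0.10834975
       = 0.5008


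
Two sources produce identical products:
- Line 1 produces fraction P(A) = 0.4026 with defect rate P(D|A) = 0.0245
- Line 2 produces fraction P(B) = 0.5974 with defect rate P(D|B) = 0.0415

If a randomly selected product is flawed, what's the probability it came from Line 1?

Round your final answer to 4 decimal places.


Let A = from Line 1, D = flawed

Given:
- P(A) = 0.4026, P(B) = 0.5974
- P(D|A) = 0.0245, P(D|B) = 0.0415

Step 1: Find P(D)
P(D) = P(D|A)P(A) + P(D|B)P(B)
     = 0.0245 × 0.4026 + 0.0415 × 0.5974
     = 0.00986370 + 0.02479210
     = 0.03465580

Step 2: Apply Bayes' theorem
P(A|D) = P(D|A)P(A) / P(D)
       = 0.00986370 / 0.03465580
       = 0.2846


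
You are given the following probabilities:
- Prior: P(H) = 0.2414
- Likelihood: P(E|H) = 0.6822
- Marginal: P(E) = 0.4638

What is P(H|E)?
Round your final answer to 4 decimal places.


Using Bayes' theorem:

P(H|E) = P(E|H) × P(H) / P(E)
       = 0.6822 × 0.2414 / 0.4638
       = 0.16468308 / 0.4638
       = 0.3551

The evidence strengthens our belief in H.
Prior: 0.2414 → Posterior: 0.3551


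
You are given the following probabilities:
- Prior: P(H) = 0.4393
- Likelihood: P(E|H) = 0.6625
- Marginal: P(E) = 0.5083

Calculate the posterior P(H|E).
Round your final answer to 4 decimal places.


Using Bayes' theorem:

P(H|E) = P(E|H) × P(H) / P(E)
       = 0.6625 × 0.4393 / 0.5083
       = 0.29103625 / 0.5083
       = 0.5726

The evidence strengthens our belief in H.
Prior: 0.4393 → Posterior: 0.5726


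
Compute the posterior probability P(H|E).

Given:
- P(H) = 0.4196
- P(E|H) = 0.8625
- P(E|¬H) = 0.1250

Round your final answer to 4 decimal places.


Bayes' theorem: P(H|E) = P(E|H) × P(H) / P(E)

Step 1: Calculate P(E) using law of total probability
P(E) = P(E|H)P(H) + P(E|¬H)P(¬H)
     = 0.8625 × 0.4196 + 0.1250 × 0.5804
     = 0.36190500 + 0.07255000
     = 0.43445500

Step 2: Apply Bayes' theorem
P(H|E) = P(E|H) × P(H) / P(E)
       = 0.36190500 / 0.43445500
       = 0.8330


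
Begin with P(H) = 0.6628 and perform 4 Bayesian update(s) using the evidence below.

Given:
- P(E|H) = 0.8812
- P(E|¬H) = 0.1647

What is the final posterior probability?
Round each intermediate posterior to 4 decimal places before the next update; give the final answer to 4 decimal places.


Sequential Bayesian updating:

Initial prior: P(H) = 0.6628

Update 1:
  P(E) = 0.8812 × 0.6628 + 0.1647 × 0.3372 = 0.58405936 + 0.05553684 = 0.63959620
  P(H|E) = 0.58405936 / 0.63959620 = 0.9132

Update 2:
  P(E) = 0.8812 × 0.9132 + 0.1647 × 0.0868 = 0.80471184 + 0.01429596 = 0.81900780
  P(H|E) = 0.80471184 / 0.81900780 = 0.9825

Update 3:
  P(E) = 0.8812 × 0.9825 + 0.1647 × 0.0175 = 0.86577900 + 0.00288225 = 0.86866125
  P(H|E) = 0.86577900 / 0.86866125 = 0.9967

Update 4:
  P(E) = 0.8812 × 0.9967 + 0.1647 × 0.0033 = 0.87829204 + 0.00054351 = 0.87883555
  P(H|E) = 0.87829204 / 0.87883555 = 0.9994

Final posterior: 0.9994


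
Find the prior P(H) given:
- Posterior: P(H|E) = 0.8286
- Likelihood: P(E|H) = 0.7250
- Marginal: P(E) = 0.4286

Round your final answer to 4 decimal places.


From Bayes' theorem: P(H|E) = P(E|H) × P(H) / P(E)

Rearranging for P(H):
P(H) = P(H|E) × P(E) / P(E|H)
     = 0.8286 × 0.4286 / 0.7250
     = 0.35513796 / 0.7250
     = 0.4898


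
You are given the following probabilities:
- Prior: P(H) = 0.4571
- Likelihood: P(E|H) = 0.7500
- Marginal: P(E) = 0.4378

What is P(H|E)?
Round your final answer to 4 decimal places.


Using Bayes' theorem:

P(H|E) = P(E|H) × P(H) / P(E)
       = 0.7500 × 0.4571 / 0.4378
       = 0.34282500 / 0.4378
       = 0.7831

The evidence strengthens our belief in H.
Prior: 0.4571 → Posterior: 0.7831


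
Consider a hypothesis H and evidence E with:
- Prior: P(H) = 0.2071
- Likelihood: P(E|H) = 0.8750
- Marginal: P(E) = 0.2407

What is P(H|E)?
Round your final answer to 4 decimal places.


Using Bayes' theorem:

P(H|E) = P(E|H) × P(H) / P(E)
       = 0.8750 × 0.2071 / 0.2407
       = 0.18121250 / 0.2407
       = 0.7529

The evidence strengthens our belief in H.
Prior: 0.2071 → Posterior: 0.7529


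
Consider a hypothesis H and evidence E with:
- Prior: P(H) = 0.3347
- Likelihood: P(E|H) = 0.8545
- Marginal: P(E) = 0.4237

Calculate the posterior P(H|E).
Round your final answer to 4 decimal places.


Using Bayes' theorem:

P(H|E) = P(E|H) × P(H) / P(E)
       = 0.8545 × 0.3347 / 0.4237
       = 0.28600115 / 0.4237
       = 0.6750

The evidence strengthens our belief in H.
Prior: 0.3347 → Posterior: 0.6750


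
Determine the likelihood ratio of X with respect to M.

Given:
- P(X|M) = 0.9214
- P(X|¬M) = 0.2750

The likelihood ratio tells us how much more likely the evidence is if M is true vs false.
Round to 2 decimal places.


Likelihood Ratio (LR) = P(X|M) / P(X|¬M)

LR = 0.9214 / 0.2750
   = 3.35

The evidence is 3.35 times more likely if M is true than if M is false.
Since LR > 1, the evidence supports M over ¬M.


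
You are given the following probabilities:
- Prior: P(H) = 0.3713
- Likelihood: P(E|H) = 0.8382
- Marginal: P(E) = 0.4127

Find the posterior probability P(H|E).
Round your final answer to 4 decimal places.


Using Bayes' theorem:

P(H|E) = P(E|H) × P(H) / P(E)
       = 0.8382 × 0.3713 / 0.4127
       = 0.31122366 / 0.4127
       = 0.7541

The evidence strengthens our belief in H.
Prior: 0.3713 → Posterior: 0.7541
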